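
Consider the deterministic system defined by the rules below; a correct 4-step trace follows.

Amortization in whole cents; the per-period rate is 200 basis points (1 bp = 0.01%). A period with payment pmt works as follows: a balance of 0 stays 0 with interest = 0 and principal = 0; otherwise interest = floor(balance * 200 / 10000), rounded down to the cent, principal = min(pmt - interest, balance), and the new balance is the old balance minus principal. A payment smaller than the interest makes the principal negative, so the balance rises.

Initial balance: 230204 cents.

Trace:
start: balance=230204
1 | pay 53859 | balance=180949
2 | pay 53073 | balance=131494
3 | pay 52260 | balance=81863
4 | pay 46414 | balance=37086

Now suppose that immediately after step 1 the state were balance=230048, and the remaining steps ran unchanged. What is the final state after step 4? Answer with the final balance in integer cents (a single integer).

state after step 1 := balance=230048
2 | pay 53073 | balance=181575
3 | pay 52260 | balance=132946
4 | pay 46414 | balance=89190

89190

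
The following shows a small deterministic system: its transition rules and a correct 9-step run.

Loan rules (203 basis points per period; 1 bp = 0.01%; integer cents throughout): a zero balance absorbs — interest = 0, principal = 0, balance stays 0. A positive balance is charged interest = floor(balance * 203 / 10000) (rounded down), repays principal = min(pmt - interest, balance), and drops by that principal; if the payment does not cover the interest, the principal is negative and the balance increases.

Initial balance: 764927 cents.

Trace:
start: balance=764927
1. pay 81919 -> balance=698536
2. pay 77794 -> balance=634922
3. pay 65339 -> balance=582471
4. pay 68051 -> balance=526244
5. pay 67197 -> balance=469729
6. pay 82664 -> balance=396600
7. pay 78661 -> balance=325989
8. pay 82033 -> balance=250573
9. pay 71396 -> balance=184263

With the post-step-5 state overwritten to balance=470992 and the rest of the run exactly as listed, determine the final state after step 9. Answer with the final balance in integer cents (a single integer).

state after step 5 := balance=470992
6. pay 82664 -> balance=397889
7. pay 78661 -> balance=327305
8. pay 82033 -> balance=251916
9. pay 71396 -> balance=185633

185633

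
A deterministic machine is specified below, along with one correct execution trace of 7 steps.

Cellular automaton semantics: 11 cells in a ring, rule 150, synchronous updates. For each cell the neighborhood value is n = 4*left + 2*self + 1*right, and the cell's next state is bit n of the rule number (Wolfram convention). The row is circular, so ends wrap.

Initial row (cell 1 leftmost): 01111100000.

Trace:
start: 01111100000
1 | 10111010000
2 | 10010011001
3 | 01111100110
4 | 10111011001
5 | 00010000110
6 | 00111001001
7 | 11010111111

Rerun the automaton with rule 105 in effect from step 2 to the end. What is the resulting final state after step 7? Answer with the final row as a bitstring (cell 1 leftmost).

(re-executing steps 2..7 under rule 105; state before step 2: 10111010000)
2 | 01101100110
3 | 01111100110
4 | 01000100110
5 | 00010000110
6 | 11000110110
7 | 11010111111

11010111111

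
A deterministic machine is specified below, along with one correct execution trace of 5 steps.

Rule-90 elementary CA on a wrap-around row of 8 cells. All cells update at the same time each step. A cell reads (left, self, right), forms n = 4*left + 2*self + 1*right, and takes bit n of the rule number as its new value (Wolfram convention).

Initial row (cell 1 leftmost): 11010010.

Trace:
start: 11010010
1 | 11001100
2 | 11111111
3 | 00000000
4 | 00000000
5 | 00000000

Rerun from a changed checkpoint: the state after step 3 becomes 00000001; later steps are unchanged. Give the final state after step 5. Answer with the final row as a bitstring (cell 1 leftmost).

state after step 3 := 00000001
4 | 10000010
5 | 01000100

01000100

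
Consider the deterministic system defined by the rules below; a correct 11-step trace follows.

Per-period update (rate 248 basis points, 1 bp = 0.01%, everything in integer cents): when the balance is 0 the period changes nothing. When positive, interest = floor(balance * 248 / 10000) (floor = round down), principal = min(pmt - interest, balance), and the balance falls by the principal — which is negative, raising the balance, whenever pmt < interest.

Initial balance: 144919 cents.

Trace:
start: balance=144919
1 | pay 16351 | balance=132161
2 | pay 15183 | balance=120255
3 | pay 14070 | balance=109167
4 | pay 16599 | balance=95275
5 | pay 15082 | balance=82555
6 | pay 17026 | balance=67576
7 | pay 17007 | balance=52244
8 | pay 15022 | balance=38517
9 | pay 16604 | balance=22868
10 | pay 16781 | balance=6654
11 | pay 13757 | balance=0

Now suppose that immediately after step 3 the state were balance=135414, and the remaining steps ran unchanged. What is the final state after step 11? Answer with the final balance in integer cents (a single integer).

state after step 3 := balance=135414
4 | pay 16599 | balance=122173
5 | pay 15082 | balance=110120
6 | pay 17026 | balance=95824
7 | pay 17007 | balance=81193
8 | pay 15022 | balance=68184
9 | pay 16604 | balance=53270
10 | pay 16781 | balance=37810
11 | pay 13757 | balance=24990

24990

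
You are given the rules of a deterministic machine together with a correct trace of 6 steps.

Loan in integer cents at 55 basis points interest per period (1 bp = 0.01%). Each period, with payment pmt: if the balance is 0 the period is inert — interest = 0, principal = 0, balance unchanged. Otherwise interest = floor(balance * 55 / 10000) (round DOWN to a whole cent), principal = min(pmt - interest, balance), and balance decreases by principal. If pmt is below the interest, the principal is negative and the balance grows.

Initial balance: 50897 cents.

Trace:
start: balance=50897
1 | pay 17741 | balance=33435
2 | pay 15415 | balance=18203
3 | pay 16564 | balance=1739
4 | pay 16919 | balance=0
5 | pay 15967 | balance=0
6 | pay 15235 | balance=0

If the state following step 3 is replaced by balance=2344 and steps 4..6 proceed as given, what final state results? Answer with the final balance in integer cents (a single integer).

state after step 3 := balance=2344
4 | pay 16919 | balance=0
5 | pay 15967 | balance=0
6 | pay 15235 | balance=0

0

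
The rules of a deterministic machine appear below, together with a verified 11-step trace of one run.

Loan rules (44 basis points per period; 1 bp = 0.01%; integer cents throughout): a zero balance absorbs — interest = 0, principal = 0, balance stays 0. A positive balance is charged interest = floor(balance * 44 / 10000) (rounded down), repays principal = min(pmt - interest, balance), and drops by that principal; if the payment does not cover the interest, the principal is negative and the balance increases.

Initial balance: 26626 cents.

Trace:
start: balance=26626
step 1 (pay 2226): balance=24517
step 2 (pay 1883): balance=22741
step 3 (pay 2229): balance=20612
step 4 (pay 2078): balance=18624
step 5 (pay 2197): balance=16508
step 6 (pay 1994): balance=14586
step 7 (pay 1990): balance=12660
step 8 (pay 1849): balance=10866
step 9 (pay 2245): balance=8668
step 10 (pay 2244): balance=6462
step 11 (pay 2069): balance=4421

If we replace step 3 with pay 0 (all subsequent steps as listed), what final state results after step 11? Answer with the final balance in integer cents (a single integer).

(re-executing from step 3 with the substitution; state before step 3: balance=22741)
step 3 (pay 0): balance=22841
step 4 (pay 2078): balance=20863
step 5 (pay 2197): balance=18757
step 6 (pay 1994): balance=16845
step 7 (pay 1990): balance=14929
step 8 (pay 1849): balance=13145
step 9 (pay 2245): balance=10957
step 10 (pay 2244): balance=8761
step 11 (pay 2069): balance=6730

6730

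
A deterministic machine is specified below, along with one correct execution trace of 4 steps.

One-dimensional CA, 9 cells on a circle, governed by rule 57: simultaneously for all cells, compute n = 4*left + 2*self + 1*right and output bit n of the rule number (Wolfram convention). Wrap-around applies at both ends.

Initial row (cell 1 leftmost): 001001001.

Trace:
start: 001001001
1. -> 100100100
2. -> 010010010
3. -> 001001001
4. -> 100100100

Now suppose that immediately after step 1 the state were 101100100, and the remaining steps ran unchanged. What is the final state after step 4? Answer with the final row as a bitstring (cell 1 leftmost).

101010100

state after step 1 := 101100100
2. -> 011010010
3. -> 010101001
4. -> 101010100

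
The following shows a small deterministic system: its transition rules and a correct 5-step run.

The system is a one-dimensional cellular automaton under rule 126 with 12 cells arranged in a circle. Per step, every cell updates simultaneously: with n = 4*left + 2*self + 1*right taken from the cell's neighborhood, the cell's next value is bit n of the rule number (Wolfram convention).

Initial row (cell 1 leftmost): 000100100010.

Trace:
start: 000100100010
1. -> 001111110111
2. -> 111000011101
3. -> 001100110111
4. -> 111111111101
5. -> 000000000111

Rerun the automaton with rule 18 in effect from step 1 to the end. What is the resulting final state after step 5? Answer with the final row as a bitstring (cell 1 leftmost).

000010000100

(re-executing steps 1..5 under rule 18; state before step 1: 000100100010)
1. -> 001011010101
2. -> 110000000000
3. -> 001000000001
4. -> 110100000010
5. -> 000010000100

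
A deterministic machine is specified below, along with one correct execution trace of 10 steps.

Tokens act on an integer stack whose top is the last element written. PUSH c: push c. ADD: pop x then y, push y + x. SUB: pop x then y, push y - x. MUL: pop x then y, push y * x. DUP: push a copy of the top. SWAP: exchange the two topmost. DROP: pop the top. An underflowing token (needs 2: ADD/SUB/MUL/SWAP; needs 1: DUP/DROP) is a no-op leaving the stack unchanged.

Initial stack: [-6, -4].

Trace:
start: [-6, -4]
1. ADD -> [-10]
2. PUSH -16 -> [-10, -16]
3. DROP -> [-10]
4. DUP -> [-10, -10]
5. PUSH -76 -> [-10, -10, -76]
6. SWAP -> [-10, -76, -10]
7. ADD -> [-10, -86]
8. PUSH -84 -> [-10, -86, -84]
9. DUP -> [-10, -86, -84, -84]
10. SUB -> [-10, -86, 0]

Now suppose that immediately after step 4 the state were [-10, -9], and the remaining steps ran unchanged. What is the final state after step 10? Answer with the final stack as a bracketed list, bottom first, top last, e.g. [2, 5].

[-10, -85, 0]

state after step 4 := [-10, -9]
5. PUSH -76 -> [-10, -9, -76]
6. SWAP -> [-10, -76, -9]
7. ADD -> [-10, -85]
8. PUSH -84 -> [-10, -85, -84]
9. DUP -> [-10, -85, -84, -84]
10. SUB -> [-10, -85, 0]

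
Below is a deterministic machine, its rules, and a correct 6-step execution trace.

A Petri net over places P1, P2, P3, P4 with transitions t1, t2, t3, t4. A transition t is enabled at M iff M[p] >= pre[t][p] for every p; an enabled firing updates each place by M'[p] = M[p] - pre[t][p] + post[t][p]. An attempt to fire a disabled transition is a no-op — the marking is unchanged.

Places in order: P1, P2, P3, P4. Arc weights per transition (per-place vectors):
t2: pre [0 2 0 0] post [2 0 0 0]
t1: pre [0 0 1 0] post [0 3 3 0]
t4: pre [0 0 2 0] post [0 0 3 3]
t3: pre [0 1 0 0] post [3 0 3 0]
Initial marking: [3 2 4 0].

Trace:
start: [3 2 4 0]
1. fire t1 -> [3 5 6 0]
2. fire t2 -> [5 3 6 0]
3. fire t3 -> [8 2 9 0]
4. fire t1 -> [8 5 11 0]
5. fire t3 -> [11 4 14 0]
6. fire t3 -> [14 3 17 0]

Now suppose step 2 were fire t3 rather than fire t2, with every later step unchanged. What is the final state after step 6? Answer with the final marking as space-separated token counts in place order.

(re-executing from step 2 with the substitution; state before step 2: [3 5 6 0])
2. fire t3 -> [6 4 9 0]
3. fire t3 -> [9 3 12 0]
4. fire t1 -> [9 6 14 0]
5. fire t3 -> [12 5 17 0]
6. fire t3 -> [15 4 20 0]

15 4 20 0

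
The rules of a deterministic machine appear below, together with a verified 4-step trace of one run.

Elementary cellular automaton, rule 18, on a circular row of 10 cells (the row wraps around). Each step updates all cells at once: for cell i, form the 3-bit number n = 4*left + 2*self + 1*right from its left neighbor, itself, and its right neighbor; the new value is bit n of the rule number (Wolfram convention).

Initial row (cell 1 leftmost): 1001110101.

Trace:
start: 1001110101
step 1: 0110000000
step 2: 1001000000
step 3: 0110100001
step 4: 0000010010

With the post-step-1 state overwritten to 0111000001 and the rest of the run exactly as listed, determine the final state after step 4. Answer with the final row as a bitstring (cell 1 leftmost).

1010000000

state after step 1 := 0111000001
step 2: 0000100010
step 3: 0001010101
step 4: 1010000000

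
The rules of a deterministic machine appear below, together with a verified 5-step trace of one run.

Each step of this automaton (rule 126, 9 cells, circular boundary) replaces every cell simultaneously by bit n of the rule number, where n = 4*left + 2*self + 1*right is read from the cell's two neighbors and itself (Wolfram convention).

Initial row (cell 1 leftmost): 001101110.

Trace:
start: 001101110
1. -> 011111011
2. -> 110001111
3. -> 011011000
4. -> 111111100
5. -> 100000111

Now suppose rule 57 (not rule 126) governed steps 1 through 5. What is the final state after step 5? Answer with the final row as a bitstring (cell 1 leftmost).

110101010

(re-executing steps 1..5 under rule 57; state before step 1: 001101110)
1. -> 101011001
2. -> 010110101
3. -> 101101010
4. -> 011010101
5. -> 110101010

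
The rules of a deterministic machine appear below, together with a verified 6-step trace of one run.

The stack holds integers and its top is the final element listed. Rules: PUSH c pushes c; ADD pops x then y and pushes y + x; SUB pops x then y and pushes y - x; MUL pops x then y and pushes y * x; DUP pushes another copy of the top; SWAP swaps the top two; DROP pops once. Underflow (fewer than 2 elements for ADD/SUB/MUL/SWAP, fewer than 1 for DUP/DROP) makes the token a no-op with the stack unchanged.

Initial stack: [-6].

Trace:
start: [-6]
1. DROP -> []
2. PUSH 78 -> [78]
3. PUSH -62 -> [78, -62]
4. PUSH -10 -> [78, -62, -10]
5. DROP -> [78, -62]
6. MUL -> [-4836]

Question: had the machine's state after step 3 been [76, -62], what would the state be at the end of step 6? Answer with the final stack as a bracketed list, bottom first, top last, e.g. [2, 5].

[-4712]

state after step 3 := [76, -62]
4. PUSH -10 -> [76, -62, -10]
5. DROP -> [76, -62]
6. MUL -> [-4712]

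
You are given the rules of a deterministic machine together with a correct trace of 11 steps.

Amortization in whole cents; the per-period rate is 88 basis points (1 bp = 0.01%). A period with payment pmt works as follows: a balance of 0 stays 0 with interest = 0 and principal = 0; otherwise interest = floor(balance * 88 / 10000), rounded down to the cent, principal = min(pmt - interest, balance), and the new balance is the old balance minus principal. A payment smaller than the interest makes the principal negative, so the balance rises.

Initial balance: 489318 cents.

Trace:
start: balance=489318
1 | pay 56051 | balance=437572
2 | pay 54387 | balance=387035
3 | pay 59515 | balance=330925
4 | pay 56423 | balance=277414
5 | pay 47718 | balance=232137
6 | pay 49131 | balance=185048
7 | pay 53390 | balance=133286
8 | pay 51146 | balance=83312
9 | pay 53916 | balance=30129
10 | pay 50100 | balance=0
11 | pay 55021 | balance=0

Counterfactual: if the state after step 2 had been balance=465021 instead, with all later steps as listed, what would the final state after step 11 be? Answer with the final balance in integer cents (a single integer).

9483

state after step 2 := balance=465021
3 | pay 59515 | balance=409598
4 | pay 56423 | balance=356779
5 | pay 47718 | balance=312200
6 | pay 49131 | balance=265816
7 | pay 53390 | balance=214765
8 | pay 51146 | balance=165508
9 | pay 53916 | balance=113048
10 | pay 50100 | balance=63942
11 | pay 55021 | balance=9483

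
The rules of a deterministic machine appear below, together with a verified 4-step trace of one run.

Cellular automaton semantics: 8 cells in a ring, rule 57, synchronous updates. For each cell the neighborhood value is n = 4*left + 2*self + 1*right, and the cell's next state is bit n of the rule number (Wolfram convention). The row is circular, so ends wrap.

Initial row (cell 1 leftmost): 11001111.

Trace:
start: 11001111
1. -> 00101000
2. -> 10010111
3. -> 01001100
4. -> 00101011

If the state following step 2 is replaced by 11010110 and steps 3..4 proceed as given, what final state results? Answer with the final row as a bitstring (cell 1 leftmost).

state after step 2 := 11010110
3. -> 10101101
4. -> 01011011

01011011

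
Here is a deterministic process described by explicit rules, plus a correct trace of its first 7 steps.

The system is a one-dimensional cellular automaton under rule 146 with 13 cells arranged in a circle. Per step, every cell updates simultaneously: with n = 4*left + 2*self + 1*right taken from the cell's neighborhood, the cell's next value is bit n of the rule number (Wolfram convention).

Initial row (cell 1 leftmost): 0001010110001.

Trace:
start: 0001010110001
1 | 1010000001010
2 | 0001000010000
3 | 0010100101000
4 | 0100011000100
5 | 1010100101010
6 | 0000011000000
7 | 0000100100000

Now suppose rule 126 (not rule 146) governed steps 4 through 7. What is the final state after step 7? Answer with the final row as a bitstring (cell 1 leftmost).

0011000011000

(re-executing steps 4..7 under rule 126; state before step 4: 0010100101000)
4 | 0111111111100
5 | 1100000000110
6 | 1110000001111
7 | 0011000011000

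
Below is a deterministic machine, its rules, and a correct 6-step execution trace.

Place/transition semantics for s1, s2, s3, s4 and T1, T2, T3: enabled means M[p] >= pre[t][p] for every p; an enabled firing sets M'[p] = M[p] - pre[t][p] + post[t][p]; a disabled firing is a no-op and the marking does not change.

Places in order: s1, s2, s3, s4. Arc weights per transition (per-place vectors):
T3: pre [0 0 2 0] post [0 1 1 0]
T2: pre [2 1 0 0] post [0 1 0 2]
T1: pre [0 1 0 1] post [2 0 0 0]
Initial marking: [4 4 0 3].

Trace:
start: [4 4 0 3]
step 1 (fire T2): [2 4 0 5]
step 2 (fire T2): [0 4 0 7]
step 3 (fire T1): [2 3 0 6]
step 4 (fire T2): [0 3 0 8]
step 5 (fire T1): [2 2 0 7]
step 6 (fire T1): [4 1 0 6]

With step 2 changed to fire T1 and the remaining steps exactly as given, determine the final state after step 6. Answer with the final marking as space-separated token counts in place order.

8 0 0 3

(re-executing from step 2 with the substitution; state before step 2: [2 4 0 5])
step 2 (fire T1): [4 3 0 4]
step 3 (fire T1): [6 2 0 3]
step 4 (fire T2): [4 2 0 5]
step 5 (fire T1): [6 1 0 4]
step 6 (fire T1): [8 0 0 3]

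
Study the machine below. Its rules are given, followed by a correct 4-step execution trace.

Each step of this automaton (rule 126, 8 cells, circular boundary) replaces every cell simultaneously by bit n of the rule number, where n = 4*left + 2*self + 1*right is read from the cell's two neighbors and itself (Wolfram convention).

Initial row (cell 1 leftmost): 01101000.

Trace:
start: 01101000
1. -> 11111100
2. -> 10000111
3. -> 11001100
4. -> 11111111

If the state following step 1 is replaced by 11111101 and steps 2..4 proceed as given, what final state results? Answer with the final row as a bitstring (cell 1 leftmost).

state after step 1 := 11111101
2. -> 00000111
3. -> 10001101
4. -> 11011111

11011111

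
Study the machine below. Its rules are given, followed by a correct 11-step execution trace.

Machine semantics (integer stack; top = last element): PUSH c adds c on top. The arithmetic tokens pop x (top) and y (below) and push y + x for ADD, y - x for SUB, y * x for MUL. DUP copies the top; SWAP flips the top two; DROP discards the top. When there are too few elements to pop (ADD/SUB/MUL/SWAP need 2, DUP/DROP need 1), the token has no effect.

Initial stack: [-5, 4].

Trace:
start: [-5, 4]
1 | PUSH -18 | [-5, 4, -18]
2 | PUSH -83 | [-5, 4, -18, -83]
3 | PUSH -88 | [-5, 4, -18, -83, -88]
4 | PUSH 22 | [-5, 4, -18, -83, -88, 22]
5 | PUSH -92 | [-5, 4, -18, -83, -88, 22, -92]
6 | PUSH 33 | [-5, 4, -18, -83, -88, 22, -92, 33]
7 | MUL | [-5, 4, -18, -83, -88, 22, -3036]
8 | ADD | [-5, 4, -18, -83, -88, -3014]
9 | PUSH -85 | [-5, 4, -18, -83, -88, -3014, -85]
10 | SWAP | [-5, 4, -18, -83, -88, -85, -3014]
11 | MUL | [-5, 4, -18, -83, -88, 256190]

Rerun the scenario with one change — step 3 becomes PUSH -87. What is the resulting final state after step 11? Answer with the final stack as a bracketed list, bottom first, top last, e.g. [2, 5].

(re-executing from step 3 with the substitution; state before step 3: [-5, 4, -18, -83])
3 | PUSH -87 | [-5, 4, -18, -83, -87]
4 | PUSH 22 | [-5, 4, -18, -83, -87, 22]
5 | PUSH -92 | [-5, 4, -18, -83, -87, 22, -92]
6 | PUSH 33 | [-5, 4, -18, -83, -87, 22, -92, 33]
7 | MUL | [-5, 4, -18, -83, -87, 22, -3036]
8 | ADD | [-5, 4, -18, -83, -87, -3014]
9 | PUSH -85 | [-5, 4, -18, -83, -87, -3014, -85]
10 | SWAP | [-5, 4, -18, -83, -87, -85, -3014]
11 | MUL | [-5, 4, -18, -83, -87, 256190]

[-5, 4, -18, -83, -87, 256190]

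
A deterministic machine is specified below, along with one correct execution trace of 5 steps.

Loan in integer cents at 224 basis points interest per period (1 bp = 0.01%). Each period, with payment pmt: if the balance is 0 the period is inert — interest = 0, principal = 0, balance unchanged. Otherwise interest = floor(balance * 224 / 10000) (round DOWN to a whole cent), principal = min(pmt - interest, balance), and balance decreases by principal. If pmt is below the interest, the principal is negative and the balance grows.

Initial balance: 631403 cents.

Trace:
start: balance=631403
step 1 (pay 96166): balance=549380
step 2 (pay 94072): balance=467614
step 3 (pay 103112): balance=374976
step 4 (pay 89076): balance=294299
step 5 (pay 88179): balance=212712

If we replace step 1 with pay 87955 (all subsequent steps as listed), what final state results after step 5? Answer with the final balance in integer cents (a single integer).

221683

(re-executing from step 1 with the substitution; state before step 1: balance=631403)
step 1 (pay 87955): balance=557591
step 2 (pay 94072): balance=476009
step 3 (pay 103112): balance=383559
step 4 (pay 89076): balance=303074
step 5 (pay 88179): balance=221683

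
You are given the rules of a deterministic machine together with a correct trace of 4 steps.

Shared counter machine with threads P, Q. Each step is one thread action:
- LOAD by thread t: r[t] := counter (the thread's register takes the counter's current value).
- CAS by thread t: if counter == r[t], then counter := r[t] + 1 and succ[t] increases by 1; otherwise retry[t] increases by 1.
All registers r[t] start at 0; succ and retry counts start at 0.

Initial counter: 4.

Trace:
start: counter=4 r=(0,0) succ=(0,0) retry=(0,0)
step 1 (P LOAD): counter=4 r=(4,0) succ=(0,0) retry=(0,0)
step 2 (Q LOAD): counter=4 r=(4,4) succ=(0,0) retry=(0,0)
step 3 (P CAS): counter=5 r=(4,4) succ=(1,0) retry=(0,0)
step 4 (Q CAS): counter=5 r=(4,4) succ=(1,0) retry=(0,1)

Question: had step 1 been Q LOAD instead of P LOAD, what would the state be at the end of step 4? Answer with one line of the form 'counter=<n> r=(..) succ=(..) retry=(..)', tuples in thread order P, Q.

counter=5 r=(0,4) succ=(0,1) retry=(1,0)

(re-executing from step 1 with the substitution; state before step 1: counter=4 r=(0,0) succ=(0,0) retry=(0,0))
step 1 (Q LOAD): counter=4 r=(0,4) succ=(0,0) retry=(0,0)
step 2 (Q LOAD): counter=4 r=(0,4) succ=(0,0) retry=(0,0)
step 3 (P CAS): counter=4 r=(0,4) succ=(0,0) retry=(1,0)
step 4 (Q CAS): counter=5 r=(0,4) succ=(0,1) retry=(1,0)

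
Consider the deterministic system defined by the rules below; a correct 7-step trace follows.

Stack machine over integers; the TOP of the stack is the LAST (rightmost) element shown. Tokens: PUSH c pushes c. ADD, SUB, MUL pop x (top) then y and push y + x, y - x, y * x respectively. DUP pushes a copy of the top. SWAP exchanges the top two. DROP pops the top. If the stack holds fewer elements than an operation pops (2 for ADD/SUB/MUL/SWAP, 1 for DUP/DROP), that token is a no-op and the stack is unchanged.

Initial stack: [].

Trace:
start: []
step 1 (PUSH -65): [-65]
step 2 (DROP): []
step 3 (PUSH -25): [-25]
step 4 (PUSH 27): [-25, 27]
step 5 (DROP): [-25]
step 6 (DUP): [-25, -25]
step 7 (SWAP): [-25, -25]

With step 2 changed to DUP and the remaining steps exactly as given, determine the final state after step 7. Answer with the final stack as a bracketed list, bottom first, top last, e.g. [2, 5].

(re-executing from step 2 with the substitution; state before step 2: [-65])
step 2 (DUP): [-65, -65]
step 3 (PUSH -25): [-65, -65, -25]
step 4 (PUSH 27): [-65, -65, -25, 27]
step 5 (DROP): [-65, -65, -25]
step 6 (DUP): [-65, -65, -25, -25]
step 7 (SWAP): [-65, -65, -25, -25]

[-65, -65, -25, -25]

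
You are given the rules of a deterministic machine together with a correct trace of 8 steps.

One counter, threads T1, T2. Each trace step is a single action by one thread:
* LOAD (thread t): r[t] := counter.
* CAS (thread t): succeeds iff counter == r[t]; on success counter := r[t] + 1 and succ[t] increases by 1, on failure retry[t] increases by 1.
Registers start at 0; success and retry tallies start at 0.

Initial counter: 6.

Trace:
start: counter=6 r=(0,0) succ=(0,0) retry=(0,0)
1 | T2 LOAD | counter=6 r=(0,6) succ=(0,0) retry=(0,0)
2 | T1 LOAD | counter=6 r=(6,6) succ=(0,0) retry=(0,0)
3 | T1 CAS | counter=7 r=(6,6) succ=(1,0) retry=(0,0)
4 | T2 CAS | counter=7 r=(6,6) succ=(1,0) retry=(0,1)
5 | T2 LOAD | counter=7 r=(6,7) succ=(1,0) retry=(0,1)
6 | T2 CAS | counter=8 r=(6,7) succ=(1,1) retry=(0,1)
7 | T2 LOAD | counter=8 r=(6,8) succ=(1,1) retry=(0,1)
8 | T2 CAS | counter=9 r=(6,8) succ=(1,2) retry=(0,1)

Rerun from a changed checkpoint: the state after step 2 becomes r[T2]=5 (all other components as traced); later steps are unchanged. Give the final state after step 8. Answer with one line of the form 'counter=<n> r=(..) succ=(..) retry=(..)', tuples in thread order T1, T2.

state after step 2 := counter=6 r=(6,5) succ=(0,0) retry=(0,0)
3 | T1 CAS | counter=7 r=(6,5) succ=(1,0) retry=(0,0)
4 | T2 CAS | counter=7 r=(6,5) succ=(1,0) retry=(0,1)
5 | T2 LOAD | counter=7 r=(6,7) succ=(1,0) retry=(0,1)
6 | T2 CAS | counter=8 r=(6,7) succ=(1,1) retry=(0,1)
7 | T2 LOAD | counter=8 r=(6,8) succ=(1,1) retry=(0,1)
8 | T2 CAS | counter=9 r=(6,8) succ=(1,2) retry=(0,1)

counter=9 r=(6,8) succ=(1,2) retry=(0,1)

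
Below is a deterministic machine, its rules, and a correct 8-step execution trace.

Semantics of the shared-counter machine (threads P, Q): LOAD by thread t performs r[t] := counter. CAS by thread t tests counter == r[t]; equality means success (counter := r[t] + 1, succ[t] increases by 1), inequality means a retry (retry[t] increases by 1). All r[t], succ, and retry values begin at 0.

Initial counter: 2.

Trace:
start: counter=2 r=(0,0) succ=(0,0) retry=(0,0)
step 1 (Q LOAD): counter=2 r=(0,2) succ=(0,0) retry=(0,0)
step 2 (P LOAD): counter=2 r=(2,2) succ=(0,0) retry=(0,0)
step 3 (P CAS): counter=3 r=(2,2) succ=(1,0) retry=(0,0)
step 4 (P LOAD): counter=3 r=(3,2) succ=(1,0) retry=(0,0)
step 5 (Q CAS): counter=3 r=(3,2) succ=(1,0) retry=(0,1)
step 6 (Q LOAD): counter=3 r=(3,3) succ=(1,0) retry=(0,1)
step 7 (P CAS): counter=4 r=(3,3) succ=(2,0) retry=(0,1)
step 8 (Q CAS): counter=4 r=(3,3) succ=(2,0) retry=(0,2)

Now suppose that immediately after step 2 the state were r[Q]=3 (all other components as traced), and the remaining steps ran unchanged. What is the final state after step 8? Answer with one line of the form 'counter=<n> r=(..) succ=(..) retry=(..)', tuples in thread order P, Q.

state after step 2 := counter=2 r=(2,3) succ=(0,0) retry=(0,0)
step 3 (P CAS): counter=3 r=(2,3) succ=(1,0) retry=(0,0)
step 4 (P LOAD): counter=3 r=(3,3) succ=(1,0) retry=(0,0)
step 5 (Q CAS): counter=4 r=(3,3) succ=(1,1) retry=(0,0)
step 6 (Q LOAD): counter=4 r=(3,4) succ=(1,1) retry=(0,0)
step 7 (P CAS): counter=4 r=(3,4) succ=(1,1) retry=(1,0)
step 8 (Q CAS): counter=5 r=(3,4) succ=(1,2) retry=(1,0)

counter=5 r=(3,4) succ=(1,2) retry=(1,0)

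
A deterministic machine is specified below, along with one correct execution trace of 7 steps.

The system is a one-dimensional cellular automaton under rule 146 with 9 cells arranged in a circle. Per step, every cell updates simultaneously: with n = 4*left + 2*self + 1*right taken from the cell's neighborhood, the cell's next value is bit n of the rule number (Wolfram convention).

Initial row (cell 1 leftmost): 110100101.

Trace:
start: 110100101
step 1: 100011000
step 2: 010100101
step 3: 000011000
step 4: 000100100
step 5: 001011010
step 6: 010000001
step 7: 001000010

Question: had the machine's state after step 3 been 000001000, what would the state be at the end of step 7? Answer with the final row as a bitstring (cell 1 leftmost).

state after step 3 := 000001000
step 4: 000010100
step 5: 000100010
step 6: 001010101
step 7: 110000000

110000000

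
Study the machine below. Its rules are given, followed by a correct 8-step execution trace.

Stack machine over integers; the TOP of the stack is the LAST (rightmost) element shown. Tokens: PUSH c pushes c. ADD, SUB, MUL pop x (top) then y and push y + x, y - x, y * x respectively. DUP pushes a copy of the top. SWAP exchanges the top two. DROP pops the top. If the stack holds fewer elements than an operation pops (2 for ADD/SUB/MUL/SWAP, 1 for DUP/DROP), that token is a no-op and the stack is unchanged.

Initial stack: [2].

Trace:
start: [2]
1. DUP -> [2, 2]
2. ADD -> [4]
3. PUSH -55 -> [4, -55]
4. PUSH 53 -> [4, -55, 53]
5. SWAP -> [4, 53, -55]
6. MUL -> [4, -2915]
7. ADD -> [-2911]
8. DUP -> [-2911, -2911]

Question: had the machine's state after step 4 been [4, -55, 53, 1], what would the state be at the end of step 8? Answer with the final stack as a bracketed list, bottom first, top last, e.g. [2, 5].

[4, -2, -2]

state after step 4 := [4, -55, 53, 1]
5. SWAP -> [4, -55, 1, 53]
6. MUL -> [4, -55, 53]
7. ADD -> [4, -2]
8. DUP -> [4, -2, -2]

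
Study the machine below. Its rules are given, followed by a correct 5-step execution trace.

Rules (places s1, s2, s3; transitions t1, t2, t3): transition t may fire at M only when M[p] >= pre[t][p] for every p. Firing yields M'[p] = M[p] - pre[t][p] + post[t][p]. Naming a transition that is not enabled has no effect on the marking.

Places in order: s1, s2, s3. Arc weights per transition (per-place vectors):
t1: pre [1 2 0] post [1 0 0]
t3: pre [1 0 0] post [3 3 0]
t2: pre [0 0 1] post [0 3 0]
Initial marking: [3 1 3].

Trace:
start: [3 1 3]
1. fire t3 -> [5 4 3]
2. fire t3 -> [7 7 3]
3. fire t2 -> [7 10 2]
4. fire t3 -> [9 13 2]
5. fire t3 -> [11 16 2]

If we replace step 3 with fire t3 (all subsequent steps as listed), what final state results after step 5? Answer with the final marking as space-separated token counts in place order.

13 16 3

(re-executing from step 3 with the substitution; state before step 3: [7 7 3])
3. fire t3 -> [9 10 3]
4. fire t3 -> [11 13 3]
5. fire t3 -> [13 16 3]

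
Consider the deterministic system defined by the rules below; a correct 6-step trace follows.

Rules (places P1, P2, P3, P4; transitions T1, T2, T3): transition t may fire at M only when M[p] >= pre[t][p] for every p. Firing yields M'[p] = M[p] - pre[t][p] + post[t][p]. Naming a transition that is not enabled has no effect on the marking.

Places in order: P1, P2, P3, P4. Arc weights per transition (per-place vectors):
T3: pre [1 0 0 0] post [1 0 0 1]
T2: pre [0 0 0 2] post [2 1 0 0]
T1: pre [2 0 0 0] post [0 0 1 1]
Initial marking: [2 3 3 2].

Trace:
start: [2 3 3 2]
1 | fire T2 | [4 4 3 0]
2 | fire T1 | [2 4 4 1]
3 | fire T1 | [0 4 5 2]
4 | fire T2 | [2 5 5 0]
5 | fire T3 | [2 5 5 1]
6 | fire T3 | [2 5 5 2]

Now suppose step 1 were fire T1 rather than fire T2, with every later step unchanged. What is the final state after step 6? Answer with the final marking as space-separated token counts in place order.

(re-executing from step 1 with the substitution; state before step 1: [2 3 3 2])
1 | fire T1 | [0 3 4 3]
2 | fire T1 | [0 3 4 3]
3 | fire T1 | [0 3 4 3]
4 | fire T2 | [2 4 4 1]
5 | fire T3 | [2 4 4 2]
6 | fire T3 | [2 4 4 3]

2 4 4 3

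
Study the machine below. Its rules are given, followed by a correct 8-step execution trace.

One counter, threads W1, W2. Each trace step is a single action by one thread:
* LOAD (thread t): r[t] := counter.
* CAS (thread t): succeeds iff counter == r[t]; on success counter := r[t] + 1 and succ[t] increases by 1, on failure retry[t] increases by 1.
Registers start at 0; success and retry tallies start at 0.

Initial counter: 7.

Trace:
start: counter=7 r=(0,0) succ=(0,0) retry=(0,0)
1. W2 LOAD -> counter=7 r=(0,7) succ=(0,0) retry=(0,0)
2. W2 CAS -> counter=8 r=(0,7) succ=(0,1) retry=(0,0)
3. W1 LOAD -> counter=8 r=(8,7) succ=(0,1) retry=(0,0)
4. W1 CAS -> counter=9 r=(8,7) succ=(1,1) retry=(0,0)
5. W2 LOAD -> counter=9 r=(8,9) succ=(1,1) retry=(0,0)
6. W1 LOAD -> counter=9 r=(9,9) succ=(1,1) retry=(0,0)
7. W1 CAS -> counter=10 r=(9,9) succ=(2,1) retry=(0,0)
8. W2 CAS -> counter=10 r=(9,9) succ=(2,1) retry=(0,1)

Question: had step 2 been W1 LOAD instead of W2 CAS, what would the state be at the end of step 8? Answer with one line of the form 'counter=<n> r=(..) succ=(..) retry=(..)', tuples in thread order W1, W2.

counter=9 r=(8,8) succ=(2,0) retry=(0,1)

(re-executing from step 2 with the substitution; state before step 2: counter=7 r=(0,7) succ=(0,0) retry=(0,0))
2. W1 LOAD -> counter=7 r=(7,7) succ=(0,0) retry=(0,0)
3. W1 LOAD -> counter=7 r=(7,7) succ=(0,0) retry=(0,0)
4. W1 CAS -> counter=8 r=(7,7) succ=(1,0) retry=(0,0)
5. W2 LOAD -> counter=8 r=(7,8) succ=(1,0) retry=(0,0)
6. W1 LOAD -> counter=8 r=(8,8) succ=(1,0) retry=(0,0)
7. W1 CAS -> counter=9 r=(8,8) succ=(2,0) retry=(0,0)
8. W2 CAS -> counter=9 r=(8,8) succ=(2,0) retry=(0,1)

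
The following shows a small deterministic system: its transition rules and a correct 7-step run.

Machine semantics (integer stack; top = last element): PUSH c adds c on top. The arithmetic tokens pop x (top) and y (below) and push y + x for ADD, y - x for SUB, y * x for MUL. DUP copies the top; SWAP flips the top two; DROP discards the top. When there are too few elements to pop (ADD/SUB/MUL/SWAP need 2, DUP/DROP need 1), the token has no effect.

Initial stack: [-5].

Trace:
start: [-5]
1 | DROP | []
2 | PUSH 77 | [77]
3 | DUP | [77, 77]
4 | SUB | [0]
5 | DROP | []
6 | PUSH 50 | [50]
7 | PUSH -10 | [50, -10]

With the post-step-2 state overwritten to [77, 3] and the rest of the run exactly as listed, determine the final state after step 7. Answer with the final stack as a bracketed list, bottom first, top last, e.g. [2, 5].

state after step 2 := [77, 3]
3 | DUP | [77, 3, 3]
4 | SUB | [77, 0]
5 | DROP | [77]
6 | PUSH 50 | [77, 50]
7 | PUSH -10 | [77, 50, -10]

[77, 50, -10]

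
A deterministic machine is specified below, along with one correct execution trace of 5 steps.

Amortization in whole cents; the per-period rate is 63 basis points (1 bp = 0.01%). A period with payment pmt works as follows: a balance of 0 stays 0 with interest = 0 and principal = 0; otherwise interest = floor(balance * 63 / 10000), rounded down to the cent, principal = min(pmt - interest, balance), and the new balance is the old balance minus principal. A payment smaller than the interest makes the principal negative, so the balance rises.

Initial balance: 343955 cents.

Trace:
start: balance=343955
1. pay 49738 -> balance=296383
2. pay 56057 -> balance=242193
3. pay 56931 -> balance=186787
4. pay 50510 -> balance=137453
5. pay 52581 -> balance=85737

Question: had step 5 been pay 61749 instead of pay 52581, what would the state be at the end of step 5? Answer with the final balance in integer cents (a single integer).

(re-executing from step 5 with the substitution; state before step 5: balance=137453)
5. pay 61749 -> balance=76569

76569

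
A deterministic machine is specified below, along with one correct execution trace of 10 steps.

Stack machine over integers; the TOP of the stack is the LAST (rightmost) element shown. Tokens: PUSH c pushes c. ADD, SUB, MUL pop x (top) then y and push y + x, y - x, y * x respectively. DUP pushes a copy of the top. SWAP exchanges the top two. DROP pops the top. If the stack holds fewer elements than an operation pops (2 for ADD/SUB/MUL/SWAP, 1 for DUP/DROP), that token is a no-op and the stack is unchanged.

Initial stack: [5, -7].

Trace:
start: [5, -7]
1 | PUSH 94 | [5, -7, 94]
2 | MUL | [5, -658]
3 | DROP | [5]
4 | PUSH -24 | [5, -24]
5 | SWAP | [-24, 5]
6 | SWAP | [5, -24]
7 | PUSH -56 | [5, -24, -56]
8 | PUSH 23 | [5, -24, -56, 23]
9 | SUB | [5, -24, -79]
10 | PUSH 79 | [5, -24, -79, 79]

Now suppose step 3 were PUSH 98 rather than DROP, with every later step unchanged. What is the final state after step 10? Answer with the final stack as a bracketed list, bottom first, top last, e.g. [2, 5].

[5, -658, 98, -24, -79, 79]

(re-executing from step 3 with the substitution; state before step 3: [5, -658])
3 | PUSH 98 | [5, -658, 98]
4 | PUSH -24 | [5, -658, 98, -24]
5 | SWAP | [5, -658, -24, 98]
6 | SWAP | [5, -658, 98, -24]
7 | PUSH -56 | [5, -658, 98, -24, -56]
8 | PUSH 23 | [5, -658, 98, -24, -56, 23]
9 | SUB | [5, -658, 98, -24, -79]
10 | PUSH 79 | [5, -658, 98, -24, -79, 79]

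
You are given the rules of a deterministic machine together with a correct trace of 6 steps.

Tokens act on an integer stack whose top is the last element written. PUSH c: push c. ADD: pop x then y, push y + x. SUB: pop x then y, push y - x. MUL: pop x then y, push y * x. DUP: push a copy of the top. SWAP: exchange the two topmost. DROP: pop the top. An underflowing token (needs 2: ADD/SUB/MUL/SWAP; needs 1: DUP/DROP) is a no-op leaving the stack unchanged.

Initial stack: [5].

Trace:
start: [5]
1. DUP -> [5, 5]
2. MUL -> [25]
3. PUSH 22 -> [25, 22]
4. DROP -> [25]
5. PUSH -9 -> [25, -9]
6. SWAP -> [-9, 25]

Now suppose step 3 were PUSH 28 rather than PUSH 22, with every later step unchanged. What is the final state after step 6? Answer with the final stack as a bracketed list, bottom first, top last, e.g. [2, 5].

[-9, 25]

(re-executing from step 3 with the substitution; state before step 3: [25])
3. PUSH 28 -> [25, 28]
4. DROP -> [25]
5. PUSH -9 -> [25, -9]
6. SWAP -> [-9, 25]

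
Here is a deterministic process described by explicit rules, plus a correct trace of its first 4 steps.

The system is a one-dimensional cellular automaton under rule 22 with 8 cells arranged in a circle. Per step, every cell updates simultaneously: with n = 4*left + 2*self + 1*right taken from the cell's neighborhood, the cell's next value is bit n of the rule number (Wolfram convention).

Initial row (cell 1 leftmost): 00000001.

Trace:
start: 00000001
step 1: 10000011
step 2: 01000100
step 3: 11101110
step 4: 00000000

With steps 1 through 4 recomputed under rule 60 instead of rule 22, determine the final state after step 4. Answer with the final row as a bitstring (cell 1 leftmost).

(re-executing steps 1..4 under rule 60; state before step 1: 00000001)
step 1: 10000001
step 2: 01000001
step 3: 11100001
step 4: 00010001

00010001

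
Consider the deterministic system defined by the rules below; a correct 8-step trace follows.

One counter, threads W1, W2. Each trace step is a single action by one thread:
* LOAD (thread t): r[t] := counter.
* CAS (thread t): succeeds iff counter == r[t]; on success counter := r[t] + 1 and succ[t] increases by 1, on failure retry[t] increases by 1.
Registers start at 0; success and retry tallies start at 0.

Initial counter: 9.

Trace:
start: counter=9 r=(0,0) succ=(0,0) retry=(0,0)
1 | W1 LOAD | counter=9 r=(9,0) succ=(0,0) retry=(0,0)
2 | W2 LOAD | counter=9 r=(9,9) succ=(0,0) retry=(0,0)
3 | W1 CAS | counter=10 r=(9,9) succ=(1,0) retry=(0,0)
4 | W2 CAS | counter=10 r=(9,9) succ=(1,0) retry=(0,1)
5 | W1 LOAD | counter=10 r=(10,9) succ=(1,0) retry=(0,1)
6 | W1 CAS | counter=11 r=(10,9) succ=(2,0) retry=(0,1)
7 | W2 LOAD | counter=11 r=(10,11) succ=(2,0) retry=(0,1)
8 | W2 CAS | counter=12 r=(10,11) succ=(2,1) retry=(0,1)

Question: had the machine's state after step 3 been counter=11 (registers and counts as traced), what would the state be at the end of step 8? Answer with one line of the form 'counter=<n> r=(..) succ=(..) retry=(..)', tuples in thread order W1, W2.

state after step 3 := counter=11 r=(9,9) succ=(1,0) retry=(0,0)
4 | W2 CAS | counter=11 r=(9,9) succ=(1,0) retry=(0,1)
5 | W1 LOAD | counter=11 r=(11,9) succ=(1,0) retry=(0,1)
6 | W1 CAS | counter=12 r=(11,9) succ=(2,0) retry=(0,1)
7 | W2 LOAD | counter=12 r=(11,12) succ=(2,0) retry=(0,1)
8 | W2 CAS | counter=13 r=(11,12) succ=(2,1) retry=(0,1)

counter=13 r=(11,12) succ=(2,1) retry=(0,1)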